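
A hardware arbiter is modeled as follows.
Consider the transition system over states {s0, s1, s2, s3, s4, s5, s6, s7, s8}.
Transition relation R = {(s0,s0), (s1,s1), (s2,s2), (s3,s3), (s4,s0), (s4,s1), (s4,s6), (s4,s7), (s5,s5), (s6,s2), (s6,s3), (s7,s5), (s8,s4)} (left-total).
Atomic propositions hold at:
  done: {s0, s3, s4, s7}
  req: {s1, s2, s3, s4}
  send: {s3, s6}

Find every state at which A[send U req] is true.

A[send U req]: least fixpoint, start Z0 = Sat(req) = {s1, s2, s3, s4}, add states in Sat(send) with every successor in Z. Z1 = {s1, s2, s3, s4, s6}; fixed.
Sat(A[send U req]) = {s1, s2, s3, s4, s6}

{s1, s2, s3, s4, s6}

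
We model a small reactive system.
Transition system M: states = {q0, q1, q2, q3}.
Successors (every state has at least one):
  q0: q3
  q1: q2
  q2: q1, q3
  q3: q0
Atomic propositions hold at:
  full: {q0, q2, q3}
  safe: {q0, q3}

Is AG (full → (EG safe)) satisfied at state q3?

EG safe: greatest fixpoint, start Z0 = {q0, q3}, keep only states in Sat with some successor in Z. Already a fixed point.
Sat(EG safe) = {q0, q3}
Sat(full → (EG safe)) = {q0, q1, q3}
AG (full → (EG safe)): greatest fixpoint, start Z0 = {q0, q1, q3}, keep only states in Sat with every successor in Z. Z1 = {q0, q3}; fixed.
Sat(AG (full → (EG safe))) = {q0, q3}
q3 ∈ Sat(AG (full → (EG safe))) = {q0, q3}, so the formula holds at q3.

Yes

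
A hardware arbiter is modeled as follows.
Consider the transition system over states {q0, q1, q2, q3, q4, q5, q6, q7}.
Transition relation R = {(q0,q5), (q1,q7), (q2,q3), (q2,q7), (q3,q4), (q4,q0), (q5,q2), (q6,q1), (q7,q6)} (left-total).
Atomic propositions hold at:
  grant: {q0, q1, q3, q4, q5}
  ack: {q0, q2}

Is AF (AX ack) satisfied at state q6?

Sat(AX ack) = {s : every successor in {q0, q2}} = {q4, q5}
AF (AX ack): least fixpoint, start Z0 = {q4, q5}, add states with every successor in Z. Z1 = {q0, q3, q4, q5}; fixed.
Sat(AF (AX ack)) = {q0, q3, q4, q5}
q6 ∉ Sat(AF (AX ack)) = {q0, q3, q4, q5}, so the formula does not hold at q6.

No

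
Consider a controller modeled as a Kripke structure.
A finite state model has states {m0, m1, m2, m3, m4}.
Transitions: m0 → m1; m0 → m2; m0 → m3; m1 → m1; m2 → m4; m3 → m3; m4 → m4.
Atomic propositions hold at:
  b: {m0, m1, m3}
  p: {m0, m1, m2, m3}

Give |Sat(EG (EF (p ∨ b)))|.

Sat(p ∨ b) = {m0, m1, m2, m3}
EF (p ∨ b): least fixpoint, start Z0 = {m0, m1, m2, m3}, add states with some successor in Z. Already a fixed point.
Sat(EF (p ∨ b)) = {m0, m1, m2, m3}
EG (EF (p ∨ b)): greatest fixpoint, start Z0 = {m0, m1, m2, m3}, keep only states in Sat with some successor in Z. Z1 = {m0, m1, m3}; fixed.
Sat(EG (EF (p ∨ b))) = {m0, m1, m3}
|Sat(EG (EF (p ∨ b)))| = |{m0, m1, m3}| = 3.

3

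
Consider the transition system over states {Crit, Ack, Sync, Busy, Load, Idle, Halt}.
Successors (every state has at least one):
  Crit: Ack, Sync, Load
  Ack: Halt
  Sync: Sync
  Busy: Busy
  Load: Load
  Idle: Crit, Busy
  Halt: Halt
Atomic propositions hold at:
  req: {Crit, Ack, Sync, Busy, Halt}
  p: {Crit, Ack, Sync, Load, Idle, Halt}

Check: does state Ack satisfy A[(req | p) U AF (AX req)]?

Yes

Sat(req | p) = {Crit, Ack, Sync, Busy, Load, Idle, Halt}
Sat(AX req) = {s : every successor in {Crit, Ack, Sync, Busy, Halt}} = {Ack, Sync, Busy, Idle, Halt}
AF (AX req): least fixpoint, start Z0 = {Ack, Sync, Busy, Idle, Halt}, add states with every successor in Z. Already a fixed point.
Sat(AF (AX req)) = {Ack, Sync, Busy, Idle, Halt}
A[(req | p) U AF (AX req)]: least fixpoint, start Z0 = Sat(AF (AX req)) = {Ack, Sync, Busy, Idle, Halt}, add states in Sat(req | p) with every successor in Z. Already a fixed point.
Sat(A[(req | p) U AF (AX req)]) = {Ack, Sync, Busy, Idle, Halt}
Ack ∈ Sat(A[(req | p) U AF (AX req)]) = {Ack, Sync, Busy, Idle, Halt}, so the formula holds at Ack.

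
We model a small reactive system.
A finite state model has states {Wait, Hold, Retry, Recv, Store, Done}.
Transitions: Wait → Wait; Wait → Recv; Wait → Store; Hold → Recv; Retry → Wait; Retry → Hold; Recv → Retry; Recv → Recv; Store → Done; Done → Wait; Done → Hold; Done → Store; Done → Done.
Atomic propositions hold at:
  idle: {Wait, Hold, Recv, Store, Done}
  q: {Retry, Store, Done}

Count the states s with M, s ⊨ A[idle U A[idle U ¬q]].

Sat(¬q) = {Wait, Hold, Recv}
A[idle U ¬q]: least fixpoint, start Z0 = Sat(¬q) = {Wait, Hold, Recv}, add states in Sat(idle) with every successor in Z. Already a fixed point.
Sat(A[idle U ¬q]) = {Wait, Hold, Recv}
A[idle U A[idle U ¬q]]: least fixpoint, start Z0 = Sat(A[idle U ¬q]) = {Wait, Hold, Recv}, add states in Sat(idle) with every successor in Z. Already a fixed point.
Sat(A[idle U A[idle U ¬q]]) = {Wait, Hold, Recv}
|Sat(A[idle U A[idle U ¬q]])| = |{Wait, Hold, Recv}| = 3.

3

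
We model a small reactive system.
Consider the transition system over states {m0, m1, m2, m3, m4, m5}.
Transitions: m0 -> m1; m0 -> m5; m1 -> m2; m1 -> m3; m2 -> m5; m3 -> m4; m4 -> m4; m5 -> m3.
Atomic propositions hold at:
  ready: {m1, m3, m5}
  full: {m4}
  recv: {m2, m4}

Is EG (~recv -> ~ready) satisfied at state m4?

Yes

Sat(~recv) = {m0, m1, m3, m5}
Sat(~ready) = {m0, m2, m4}
Sat(~recv -> ~ready) = {m0, m2, m4}
EG (~recv -> ~ready): greatest fixpoint, start Z0 = {m0, m2, m4}, keep only states in Sat with some successor in Z. Z1 = {m4}; fixed.
Sat(EG (~recv -> ~ready)) = {m4}
m4 ∈ Sat(EG (~recv -> ~ready)) = {m4}, so the formula holds at m4.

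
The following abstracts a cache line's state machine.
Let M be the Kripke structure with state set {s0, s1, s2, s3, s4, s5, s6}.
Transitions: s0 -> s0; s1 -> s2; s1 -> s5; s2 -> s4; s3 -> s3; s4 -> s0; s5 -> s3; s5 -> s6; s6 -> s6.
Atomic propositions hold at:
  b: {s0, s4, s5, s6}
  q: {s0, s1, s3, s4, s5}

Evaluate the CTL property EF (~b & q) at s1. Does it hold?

Yes

Sat(~b) = {s1, s2, s3}
Sat(~b & q) = {s1, s3}
EF (~b & q): least fixpoint, start Z0 = {s1, s3}, add states with some successor in Z. Z1 = {s1, s3, s5}; fixed.
Sat(EF (~b & q)) = {s1, s3, s5}
s1 ∈ Sat(EF (~b & q)) = {s1, s3, s5}, so the formula holds at s1.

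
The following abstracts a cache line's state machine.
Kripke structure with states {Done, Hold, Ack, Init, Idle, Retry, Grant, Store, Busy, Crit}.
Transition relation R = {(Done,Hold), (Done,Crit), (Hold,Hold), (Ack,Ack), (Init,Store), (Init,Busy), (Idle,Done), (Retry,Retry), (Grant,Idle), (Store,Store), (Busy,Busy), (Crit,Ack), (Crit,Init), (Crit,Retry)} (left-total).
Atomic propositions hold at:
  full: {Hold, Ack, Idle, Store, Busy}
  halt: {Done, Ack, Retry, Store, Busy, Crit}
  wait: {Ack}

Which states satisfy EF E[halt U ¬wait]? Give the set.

Sat(¬wait) = {Done, Hold, Init, Idle, Retry, Grant, Store, Busy, Crit}
E[halt U ¬wait]: least fixpoint, start Z0 = Sat(¬wait) = {Done, Hold, Init, Idle, Retry, Grant, Store, Busy, Crit}, add states in Sat(halt) with some successor in Z. Already a fixed point.
Sat(E[halt U ¬wait]) = {Done, Hold, Init, Idle, Retry, Grant, Store, Busy, Crit}
EF E[halt U ¬wait]: least fixpoint, start Z0 = {Done, Hold, Init, Idle, Retry, Grant, Store, Busy, Crit}, add states with some successor in Z. Already a fixed point.
Sat(EF E[halt U ¬wait]) = {Done, Hold, Init, Idle, Retry, Grant, Store, Busy, Crit}

{Done, Hold, Init, Idle, Retry, Grant, Store, Busy, Crit}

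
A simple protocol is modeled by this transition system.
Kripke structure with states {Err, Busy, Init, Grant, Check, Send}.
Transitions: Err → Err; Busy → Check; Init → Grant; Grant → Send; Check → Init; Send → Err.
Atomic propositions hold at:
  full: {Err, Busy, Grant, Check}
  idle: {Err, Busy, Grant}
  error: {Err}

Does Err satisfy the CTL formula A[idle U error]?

A[idle U error]: least fixpoint, start Z0 = Sat(error) = {Err}, add states in Sat(idle) with every successor in Z. Already a fixed point.
Sat(A[idle U error]) = {Err}
Err ∈ Sat(A[idle U error]) = {Err}, so the formula holds at Err.

Yes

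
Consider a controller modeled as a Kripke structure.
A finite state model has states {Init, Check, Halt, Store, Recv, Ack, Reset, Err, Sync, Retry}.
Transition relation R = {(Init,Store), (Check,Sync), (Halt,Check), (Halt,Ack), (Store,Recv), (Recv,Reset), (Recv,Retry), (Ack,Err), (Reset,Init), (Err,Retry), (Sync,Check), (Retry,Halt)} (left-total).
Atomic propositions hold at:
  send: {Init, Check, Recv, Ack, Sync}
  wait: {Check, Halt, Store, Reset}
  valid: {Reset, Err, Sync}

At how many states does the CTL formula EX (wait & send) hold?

2

Sat(wait & send) = {Check}
Sat(EX (wait & send)) = {s : some successor in {Check}} = {Halt, Sync}
|Sat(EX (wait & send))| = |{Halt, Sync}| = 2.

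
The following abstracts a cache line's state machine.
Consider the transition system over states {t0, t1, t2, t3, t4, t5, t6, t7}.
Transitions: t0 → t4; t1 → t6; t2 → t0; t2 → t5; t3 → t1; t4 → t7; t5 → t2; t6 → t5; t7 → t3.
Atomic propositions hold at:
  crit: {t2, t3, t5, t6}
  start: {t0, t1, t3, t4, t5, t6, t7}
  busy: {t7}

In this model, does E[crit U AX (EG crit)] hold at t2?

EG crit: greatest fixpoint, start Z0 = {t2, t3, t5, t6}, keep only states in Sat with some successor in Z. Z1 = {t2, t5, t6}; fixed.
Sat(EG crit) = {t2, t5, t6}
Sat(AX (EG crit)) = {s : every successor in {t2, t5, t6}} = {t1, t5, t6}
E[crit U AX (EG crit)]: least fixpoint, start Z0 = Sat(AX (EG crit)) = {t1, t5, t6}, add states in Sat(crit) with some successor in Z. Z1 = {t1, t2, t3, t5, t6}; fixed.
Sat(E[crit U AX (EG crit)]) = {t1, t2, t3, t5, t6}
t2 ∈ Sat(E[crit U AX (EG crit)]) = {t1, t2, t3, t5, t6}, so the formula holds at t2.

Yes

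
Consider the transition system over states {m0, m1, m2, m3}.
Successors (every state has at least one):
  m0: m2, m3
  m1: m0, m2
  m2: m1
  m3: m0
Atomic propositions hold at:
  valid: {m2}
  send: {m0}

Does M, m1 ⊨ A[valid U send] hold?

A[valid U send]: least fixpoint, start Z0 = Sat(send) = {m0}, add states in Sat(valid) with every successor in Z. Already a fixed point.
Sat(A[valid U send]) = {m0}
m1 ∉ Sat(A[valid U send]) = {m0}, so the formula does not hold at m1.

No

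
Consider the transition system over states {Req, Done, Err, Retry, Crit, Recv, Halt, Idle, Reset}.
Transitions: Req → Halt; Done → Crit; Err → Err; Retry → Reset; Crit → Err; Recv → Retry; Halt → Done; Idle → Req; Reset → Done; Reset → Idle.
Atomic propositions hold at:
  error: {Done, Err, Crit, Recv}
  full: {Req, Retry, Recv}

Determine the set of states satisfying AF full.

{Req, Retry, Recv, Idle}

AF full: least fixpoint, start Z0 = {Req, Retry, Recv}, add states with every successor in Z. Z1 = {Req, Retry, Recv, Idle}; fixed.
Sat(AF full) = {Req, Retry, Recv, Idle}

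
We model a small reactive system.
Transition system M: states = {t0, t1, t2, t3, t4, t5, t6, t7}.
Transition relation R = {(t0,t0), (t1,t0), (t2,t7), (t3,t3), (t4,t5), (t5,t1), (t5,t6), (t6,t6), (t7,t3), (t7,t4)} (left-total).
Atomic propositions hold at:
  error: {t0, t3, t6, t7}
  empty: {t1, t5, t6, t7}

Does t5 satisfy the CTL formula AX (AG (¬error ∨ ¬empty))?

Sat(¬error) = {t1, t2, t4, t5}
Sat(¬empty) = {t0, t2, t3, t4}
Sat(¬error ∨ ¬empty) = {t0, t1, t2, t3, t4, t5}
AG (¬error ∨ ¬empty): greatest fixpoint, start Z0 = {t0, t1, t2, t3, t4, t5}, keep only states in Sat with every successor in Z. Z1 = {t0, t1, t3, t4}; Z2 = {t0, t1, t3}; fixed.
Sat(AG (¬error ∨ ¬empty)) = {t0, t1, t3}
Sat(AX (AG (¬error ∨ ¬empty))) = {s : every successor in {t0, t1, t3}} = {t0, t1, t3}
t5 ∉ Sat(AX (AG (¬error ∨ ¬empty))) = {t0, t1, t3}, so the formula does not hold at t5.

No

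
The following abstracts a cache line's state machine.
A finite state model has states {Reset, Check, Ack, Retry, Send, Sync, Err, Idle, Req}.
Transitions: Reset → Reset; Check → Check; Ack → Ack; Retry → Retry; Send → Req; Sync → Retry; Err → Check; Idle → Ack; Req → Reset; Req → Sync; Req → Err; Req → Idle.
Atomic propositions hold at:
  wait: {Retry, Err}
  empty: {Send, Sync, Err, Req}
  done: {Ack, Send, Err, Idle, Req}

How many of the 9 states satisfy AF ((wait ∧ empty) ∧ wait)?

1

Sat(wait ∧ empty) = {Err}
Sat((wait ∧ empty) ∧ wait) = {Err}
AF ((wait ∧ empty) ∧ wait): least fixpoint, start Z0 = {Err}, add states with every successor in Z. Already a fixed point.
Sat(AF ((wait ∧ empty) ∧ wait)) = {Err}
|Sat(AF ((wait ∧ empty) ∧ wait))| = |{Err}| = 1.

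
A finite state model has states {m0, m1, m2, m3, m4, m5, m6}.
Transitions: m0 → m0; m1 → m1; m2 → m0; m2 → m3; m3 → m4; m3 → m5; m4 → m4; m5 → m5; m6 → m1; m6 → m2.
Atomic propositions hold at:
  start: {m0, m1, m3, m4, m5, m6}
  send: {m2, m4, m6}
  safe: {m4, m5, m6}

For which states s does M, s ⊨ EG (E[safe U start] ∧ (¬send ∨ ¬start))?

{m0, m1, m3, m5}

E[safe U start]: least fixpoint, start Z0 = Sat(start) = {m0, m1, m3, m4, m5, m6}, add states in Sat(safe) with some successor in Z. Already a fixed point.
Sat(E[safe U start]) = {m0, m1, m3, m4, m5, m6}
Sat(¬send) = {m0, m1, m3, m5}
Sat(¬start) = {m2}
Sat(¬send ∨ ¬start) = {m0, m1, m2, m3, m5}
Sat(E[safe U start] ∧ (¬send ∨ ¬start)) = {m0, m1, m3, m5}
EG (E[safe U start] ∧ (¬send ∨ ¬start)): greatest fixpoint, start Z0 = {m0, m1, m3, m5}, keep only states in Sat with some successor in Z. Already a fixed point.
Sat(EG (E[safe U start] ∧ (¬send ∨ ¬start))) = {m0, m1, m3, m5}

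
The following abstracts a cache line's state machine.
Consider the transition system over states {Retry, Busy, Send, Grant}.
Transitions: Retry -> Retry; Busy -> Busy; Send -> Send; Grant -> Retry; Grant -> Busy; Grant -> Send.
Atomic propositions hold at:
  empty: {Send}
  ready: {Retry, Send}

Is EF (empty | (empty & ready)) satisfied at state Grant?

Sat(empty & ready) = {Send}
Sat(empty | (empty & ready)) = {Send}
EF (empty | (empty & ready)): least fixpoint, start Z0 = {Send}, add states with some successor in Z. Z1 = {Send, Grant}; fixed.
Sat(EF (empty | (empty & ready))) = {Send, Grant}
Grant ∈ Sat(EF (empty | (empty & ready))) = {Send, Grant}, so the formula holds at Grant.

Yes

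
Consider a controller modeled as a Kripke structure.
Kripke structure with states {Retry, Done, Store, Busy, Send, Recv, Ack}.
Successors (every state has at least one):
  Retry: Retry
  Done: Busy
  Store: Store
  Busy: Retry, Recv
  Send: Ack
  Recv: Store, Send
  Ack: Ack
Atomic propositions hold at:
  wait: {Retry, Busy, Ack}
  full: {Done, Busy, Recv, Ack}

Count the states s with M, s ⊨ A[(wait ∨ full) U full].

4

Sat(wait ∨ full) = {Retry, Done, Busy, Recv, Ack}
A[(wait ∨ full) U full]: least fixpoint, start Z0 = Sat(full) = {Done, Busy, Recv, Ack}, add states in Sat(wait ∨ full) with every successor in Z. Already a fixed point.
Sat(A[(wait ∨ full) U full]) = {Done, Busy, Recv, Ack}
|Sat(A[(wait ∨ full) U full])| = |{Done, Busy, Recv, Ack}| = 4.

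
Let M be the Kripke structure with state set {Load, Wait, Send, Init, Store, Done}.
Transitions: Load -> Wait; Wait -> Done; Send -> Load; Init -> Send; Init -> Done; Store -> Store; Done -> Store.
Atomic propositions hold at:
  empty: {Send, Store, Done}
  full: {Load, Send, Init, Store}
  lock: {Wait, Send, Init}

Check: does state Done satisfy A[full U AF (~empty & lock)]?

No

Sat(~empty) = {Load, Wait, Init}
Sat(~empty & lock) = {Wait, Init}
AF (~empty & lock): least fixpoint, start Z0 = {Wait, Init}, add states with every successor in Z. Z1 = {Load, Wait, Init}; Z2 = {Load, Wait, Send, Init}; fixed.
Sat(AF (~empty & lock)) = {Load, Wait, Send, Init}
A[full U AF (~empty & lock)]: least fixpoint, start Z0 = Sat(AF (~empty & lock)) = {Load, Wait, Send, Init}, add states in Sat(full) with every successor in Z. Already a fixed point.
Sat(A[full U AF (~empty & lock)]) = {Load, Wait, Send, Init}
Done ∉ Sat(A[full U AF (~empty & lock)]) = {Load, Wait, Send, Init}, so the formula does not hold at Done.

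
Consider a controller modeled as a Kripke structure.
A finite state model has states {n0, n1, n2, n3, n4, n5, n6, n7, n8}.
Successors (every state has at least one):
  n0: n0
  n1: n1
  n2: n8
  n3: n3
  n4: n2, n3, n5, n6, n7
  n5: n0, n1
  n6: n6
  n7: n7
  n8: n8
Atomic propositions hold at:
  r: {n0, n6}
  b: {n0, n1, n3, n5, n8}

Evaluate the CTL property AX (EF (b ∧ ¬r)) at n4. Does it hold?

Sat(¬r) = {n1, n2, n3, n4, n5, n7, n8}
Sat(b ∧ ¬r) = {n1, n3, n5, n8}
EF (b ∧ ¬r): least fixpoint, start Z0 = {n1, n3, n5, n8}, add states with some successor in Z. Z1 = {n1, n2, n3, n4, n5, n8}; fixed.
Sat(EF (b ∧ ¬r)) = {n1, n2, n3, n4, n5, n8}
Sat(AX (EF (b ∧ ¬r))) = {s : every successor in {n1, n2, n3, n4, n5, n8}} = {n1, n2, n3, n8}
n4 ∉ Sat(AX (EF (b ∧ ¬r))) = {n1, n2, n3, n8}, so the formula does not hold at n4.

No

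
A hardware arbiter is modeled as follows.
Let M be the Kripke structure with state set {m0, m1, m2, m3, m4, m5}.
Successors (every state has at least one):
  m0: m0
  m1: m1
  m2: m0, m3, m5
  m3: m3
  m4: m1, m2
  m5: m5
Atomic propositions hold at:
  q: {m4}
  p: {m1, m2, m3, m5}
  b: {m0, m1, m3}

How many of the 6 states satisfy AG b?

AG b: greatest fixpoint, start Z0 = {m0, m1, m3}, keep only states in Sat with every successor in Z. Already a fixed point.
Sat(AG b) = {m0, m1, m3}
|Sat(AG b)| = |{m0, m1, m3}| = 3.

3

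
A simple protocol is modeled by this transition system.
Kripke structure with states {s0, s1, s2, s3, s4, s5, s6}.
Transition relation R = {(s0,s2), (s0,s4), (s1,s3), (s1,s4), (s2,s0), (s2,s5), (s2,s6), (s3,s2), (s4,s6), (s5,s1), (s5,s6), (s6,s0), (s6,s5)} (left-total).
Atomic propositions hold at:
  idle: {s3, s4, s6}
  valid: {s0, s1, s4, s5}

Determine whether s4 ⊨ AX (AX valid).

Sat(AX valid) = {s : every successor in {s0, s1, s4, s5}} = {s6}
Sat(AX (AX valid)) = {s : every successor in {s6}} = {s4}
s4 ∈ Sat(AX (AX valid)) = {s4}, so the formula holds at s4.

Yes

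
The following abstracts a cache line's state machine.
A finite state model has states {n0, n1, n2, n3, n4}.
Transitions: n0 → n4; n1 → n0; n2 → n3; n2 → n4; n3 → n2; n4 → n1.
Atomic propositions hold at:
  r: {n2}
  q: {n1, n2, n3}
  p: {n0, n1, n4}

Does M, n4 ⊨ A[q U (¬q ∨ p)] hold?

Sat(¬q) = {n0, n4}
Sat(¬q ∨ p) = {n0, n1, n4}
A[q U (¬q ∨ p)]: least fixpoint, start Z0 = Sat((¬q ∨ p)) = {n0, n1, n4}, add states in Sat(q) with every successor in Z. Already a fixed point.
Sat(A[q U (¬q ∨ p)]) = {n0, n1, n4}
n4 ∈ Sat(A[q U (¬q ∨ p)]) = {n0, n1, n4}, so the formula holds at n4.

Yes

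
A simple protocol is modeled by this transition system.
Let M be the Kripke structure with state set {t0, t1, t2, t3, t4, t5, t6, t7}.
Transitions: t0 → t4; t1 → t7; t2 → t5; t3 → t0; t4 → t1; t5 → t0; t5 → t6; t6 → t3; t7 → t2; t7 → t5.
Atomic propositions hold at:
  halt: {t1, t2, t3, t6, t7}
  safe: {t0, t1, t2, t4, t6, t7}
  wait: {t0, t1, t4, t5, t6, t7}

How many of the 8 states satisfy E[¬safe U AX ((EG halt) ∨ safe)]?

Sat(¬safe) = {t3, t5}
EG halt: greatest fixpoint, start Z0 = {t1, t2, t3, t6, t7}, keep only states in Sat with some successor in Z. Z1 = {t1, t6, t7}; Z2 = {t1}; Z3 = ∅; fixed.
Sat(EG halt) = ∅
Sat((EG halt) ∨ safe) = {t0, t1, t2, t4, t6, t7}
Sat(AX ((EG halt) ∨ safe)) = {s : every successor in {t0, t1, t2, t4, t6, t7}} = {t0, t1, t3, t4, t5}
E[¬safe U AX ((EG halt) ∨ safe)]: least fixpoint, start Z0 = Sat(AX ((EG halt) ∨ safe)) = {t0, t1, t3, t4, t5}, add states in Sat(¬safe) with some successor in Z. Already a fixed point.
Sat(E[¬safe U AX ((EG halt) ∨ safe)]) = {t0, t1, t3, t4, t5}
|Sat(E[¬safe U AX ((EG halt) ∨ safe)])| = |{t0, t1, t3, t4, t5}| = 5.

5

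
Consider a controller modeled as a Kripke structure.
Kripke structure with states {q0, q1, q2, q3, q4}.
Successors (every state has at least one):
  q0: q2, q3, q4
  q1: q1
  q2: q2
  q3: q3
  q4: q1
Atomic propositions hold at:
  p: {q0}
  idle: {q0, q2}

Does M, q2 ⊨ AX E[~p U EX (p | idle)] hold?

Sat(~p) = {q1, q2, q3, q4}
Sat(p | idle) = {q0, q2}
Sat(EX (p | idle)) = {s : some successor in {q0, q2}} = {q0, q2}
E[~p U EX (p | idle)]: least fixpoint, start Z0 = Sat(EX (p | idle)) = {q0, q2}, add states in Sat(~p) with some successor in Z. Already a fixed point.
Sat(E[~p U EX (p | idle)]) = {q0, q2}
Sat(AX E[~p U EX (p | idle)]) = {s : every successor in {q0, q2}} = {q2}
q2 ∈ Sat(AX E[~p U EX (p | idle)]) = {q2}, so the formula holds at q2.

Yes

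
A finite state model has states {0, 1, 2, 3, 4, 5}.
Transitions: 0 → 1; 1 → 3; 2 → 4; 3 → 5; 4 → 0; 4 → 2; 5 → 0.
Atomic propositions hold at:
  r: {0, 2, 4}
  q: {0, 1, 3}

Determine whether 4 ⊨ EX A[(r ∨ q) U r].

Sat(r ∨ q) = {0, 1, 2, 3, 4}
A[(r ∨ q) U r]: least fixpoint, start Z0 = Sat(r) = {0, 2, 4}, add states in Sat(r ∨ q) with every successor in Z. Already a fixed point.
Sat(A[(r ∨ q) U r]) = {0, 2, 4}
Sat(EX A[(r ∨ q) U r]) = {s : some successor in {0, 2, 4}} = {2, 4, 5}
4 ∈ Sat(EX A[(r ∨ q) U r]) = {2, 4, 5}, so the formula holds at 4.

Yes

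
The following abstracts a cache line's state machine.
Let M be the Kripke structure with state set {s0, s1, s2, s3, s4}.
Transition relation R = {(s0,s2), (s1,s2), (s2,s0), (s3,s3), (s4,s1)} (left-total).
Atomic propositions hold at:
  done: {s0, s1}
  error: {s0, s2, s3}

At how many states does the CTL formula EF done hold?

4

EF done: least fixpoint, start Z0 = {s0, s1}, add states with some successor in Z. Z1 = {s0, s1, s2, s4}; fixed.
Sat(EF done) = {s0, s1, s2, s4}
|Sat(EF done)| = |{s0, s1, s2, s4}| = 4.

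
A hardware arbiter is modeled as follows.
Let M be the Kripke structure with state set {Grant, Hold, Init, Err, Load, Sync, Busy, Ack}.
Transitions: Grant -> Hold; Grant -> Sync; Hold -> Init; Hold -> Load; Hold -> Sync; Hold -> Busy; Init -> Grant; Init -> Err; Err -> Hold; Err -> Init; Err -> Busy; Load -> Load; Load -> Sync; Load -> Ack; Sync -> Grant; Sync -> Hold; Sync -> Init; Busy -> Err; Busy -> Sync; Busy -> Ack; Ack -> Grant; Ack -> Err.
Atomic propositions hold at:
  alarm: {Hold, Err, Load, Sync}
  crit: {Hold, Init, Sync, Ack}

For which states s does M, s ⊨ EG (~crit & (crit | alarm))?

Sat(~crit) = {Grant, Err, Load, Busy}
Sat(crit | alarm) = {Hold, Init, Err, Load, Sync, Ack}
Sat(~crit & (crit | alarm)) = {Err, Load}
EG (~crit & (crit | alarm)): greatest fixpoint, start Z0 = {Err, Load}, keep only states in Sat with some successor in Z. Z1 = {Load}; fixed.
Sat(EG (~crit & (crit | alarm))) = {Load}

{Load}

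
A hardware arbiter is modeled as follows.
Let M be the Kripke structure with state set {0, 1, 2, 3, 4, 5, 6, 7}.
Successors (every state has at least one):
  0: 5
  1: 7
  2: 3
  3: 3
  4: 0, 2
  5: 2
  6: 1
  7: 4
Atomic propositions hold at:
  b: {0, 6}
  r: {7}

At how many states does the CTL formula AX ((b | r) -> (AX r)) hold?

6

Sat(b | r) = {0, 6, 7}
Sat(AX r) = {s : every successor in {7}} = {1}
Sat((b | r) -> (AX r)) = {1, 2, 3, 4, 5}
Sat(AX ((b | r) -> (AX r))) = {s : every successor in {1, 2, 3, 4, 5}} = {0, 2, 3, 5, 6, 7}
|Sat(AX ((b | r) -> (AX r)))| = |{0, 2, 3, 5, 6, 7}| = 6.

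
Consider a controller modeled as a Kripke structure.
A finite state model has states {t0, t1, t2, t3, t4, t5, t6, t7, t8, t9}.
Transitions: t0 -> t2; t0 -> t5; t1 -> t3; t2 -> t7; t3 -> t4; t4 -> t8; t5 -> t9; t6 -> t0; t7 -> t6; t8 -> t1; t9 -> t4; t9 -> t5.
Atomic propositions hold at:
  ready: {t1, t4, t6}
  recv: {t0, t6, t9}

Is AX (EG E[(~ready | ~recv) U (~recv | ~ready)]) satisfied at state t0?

Sat(~ready) = {t0, t2, t3, t5, t7, t8, t9}
Sat(~recv) = {t1, t2, t3, t4, t5, t7, t8}
Sat(~ready | ~recv) = {t0, t1, t2, t3, t4, t5, t7, t8, t9}
Sat(~recv | ~ready) = {t0, t1, t2, t3, t4, t5, t7, t8, t9}
E[(~ready | ~recv) U (~recv | ~ready)]: least fixpoint, start Z0 = Sat((~recv | ~ready)) = {t0, t1, t2, t3, t4, t5, t7, t8, t9}, add states in Sat(~ready | ~recv) with some successor in Z. Already a fixed point.
Sat(E[(~ready | ~recv) U (~recv | ~ready)]) = {t0, t1, t2, t3, t4, t5, t7, t8, t9}
EG E[(~ready | ~recv) U (~recv | ~ready)]: greatest fixpoint, start Z0 = {t0, t1, t2, t3, t4, t5, t7, t8, t9}, keep only states in Sat with some successor in Z. Z1 = {t0, t1, t2, t3, t4, t5, t8, t9}; Z2 = {t0, t1, t3, t4, t5, t8, t9}; fixed.
Sat(EG E[(~ready | ~recv) U (~recv | ~ready)]) = {t0, t1, t3, t4, t5, t8, t9}
Sat(AX (EG E[(~ready | ~recv) U (~recv | ~ready)])) = {s : every successor in {t0, t1, t3, t4, t5, t8, t9}} = {t1, t3, t4, t5, t6, t8, t9}
t0 ∉ Sat(AX (EG E[(~ready | ~recv) U (~recv | ~ready)])) = {t1, t3, t4, t5, t6, t8, t9}, so the formula does not hold at t0.

No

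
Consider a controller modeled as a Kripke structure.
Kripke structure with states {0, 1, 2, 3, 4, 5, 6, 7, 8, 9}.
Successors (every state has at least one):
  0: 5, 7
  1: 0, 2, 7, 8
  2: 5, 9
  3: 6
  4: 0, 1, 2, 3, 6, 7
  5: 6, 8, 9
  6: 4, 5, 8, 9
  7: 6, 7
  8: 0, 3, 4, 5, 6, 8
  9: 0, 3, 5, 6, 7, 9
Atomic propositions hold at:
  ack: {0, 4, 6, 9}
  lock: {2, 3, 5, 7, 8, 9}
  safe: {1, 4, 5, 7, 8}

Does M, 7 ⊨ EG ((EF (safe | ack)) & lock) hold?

Yes

Sat(safe | ack) = {0, 1, 4, 5, 6, 7, 8, 9}
EF (safe | ack): least fixpoint, start Z0 = {0, 1, 4, 5, 6, 7, 8, 9}, add states with some successor in Z. Z1 = {0, 1, 2, 3, 4, 5, 6, 7, 8, 9}; fixed.
Sat(EF (safe | ack)) = {0, 1, 2, 3, 4, 5, 6, 7, 8, 9}
Sat((EF (safe | ack)) & lock) = {2, 3, 5, 7, 8, 9}
EG ((EF (safe | ack)) & lock): greatest fixpoint, start Z0 = {2, 3, 5, 7, 8, 9}, keep only states in Sat with some successor in Z. Z1 = {2, 5, 7, 8, 9}; fixed.
Sat(EG ((EF (safe | ack)) & lock)) = {2, 5, 7, 8, 9}
7 ∈ Sat(EG ((EF (safe | ack)) & lock)) = {2, 5, 7, 8, 9}, so the formula holds at 7.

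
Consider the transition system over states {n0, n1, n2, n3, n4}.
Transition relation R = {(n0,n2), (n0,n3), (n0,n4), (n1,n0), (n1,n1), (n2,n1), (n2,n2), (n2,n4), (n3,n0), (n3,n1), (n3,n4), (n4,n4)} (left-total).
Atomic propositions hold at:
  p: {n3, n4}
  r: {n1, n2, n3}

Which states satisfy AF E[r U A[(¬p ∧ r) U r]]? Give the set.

Sat(¬p) = {n0, n1, n2}
Sat(¬p ∧ r) = {n1, n2}
A[(¬p ∧ r) U r]: least fixpoint, start Z0 = Sat(r) = {n1, n2, n3}, add states in Sat(¬p ∧ r) with every successor in Z. Already a fixed point.
Sat(A[(¬p ∧ r) U r]) = {n1, n2, n3}
E[r U A[(¬p ∧ r) U r]]: least fixpoint, start Z0 = Sat(A[(¬p ∧ r) U r]) = {n1, n2, n3}, add states in Sat(r) with some successor in Z. Already a fixed point.
Sat(E[r U A[(¬p ∧ r) U r]]) = {n1, n2, n3}
AF E[r U A[(¬p ∧ r) U r]]: least fixpoint, start Z0 = {n1, n2, n3}, add states with every successor in Z. Already a fixed point.
Sat(AF E[r U A[(¬p ∧ r) U r]]) = {n1, n2, n3}

{n1, n2, n3}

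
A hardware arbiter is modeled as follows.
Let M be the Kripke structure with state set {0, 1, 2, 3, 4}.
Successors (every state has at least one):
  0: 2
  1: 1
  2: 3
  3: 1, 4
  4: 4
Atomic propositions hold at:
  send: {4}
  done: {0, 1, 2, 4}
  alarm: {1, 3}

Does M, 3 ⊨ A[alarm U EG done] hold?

EG done: greatest fixpoint, start Z0 = {0, 1, 2, 4}, keep only states in Sat with some successor in Z. Z1 = {0, 1, 4}; Z2 = {1, 4}; fixed.
Sat(EG done) = {1, 4}
A[alarm U EG done]: least fixpoint, start Z0 = Sat(EG done) = {1, 4}, add states in Sat(alarm) with every successor in Z. Z1 = {1, 3, 4}; fixed.
Sat(A[alarm U EG done]) = {1, 3, 4}
3 ∈ Sat(A[alarm U EG done]) = {1, 3, 4}, so the formula holds at 3.

Yes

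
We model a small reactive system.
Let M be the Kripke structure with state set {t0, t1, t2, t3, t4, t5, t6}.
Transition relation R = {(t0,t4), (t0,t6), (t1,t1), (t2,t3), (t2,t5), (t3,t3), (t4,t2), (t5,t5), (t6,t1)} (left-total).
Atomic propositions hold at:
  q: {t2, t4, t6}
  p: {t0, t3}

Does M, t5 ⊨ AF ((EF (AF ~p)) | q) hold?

Yes

Sat(~p) = {t1, t2, t4, t5, t6}
AF ~p: least fixpoint, start Z0 = {t1, t2, t4, t5, t6}, add states with every successor in Z. Z1 = {t0, t1, t2, t4, t5, t6}; fixed.
Sat(AF ~p) = {t0, t1, t2, t4, t5, t6}
EF (AF ~p): least fixpoint, start Z0 = {t0, t1, t2, t4, t5, t6}, add states with some successor in Z. Already a fixed point.
Sat(EF (AF ~p)) = {t0, t1, t2, t4, t5, t6}
Sat((EF (AF ~p)) | q) = {t0, t1, t2, t4, t5, t6}
AF ((EF (AF ~p)) | q): least fixpoint, start Z0 = {t0, t1, t2, t4, t5, t6}, add states with every successor in Z. Already a fixed point.
Sat(AF ((EF (AF ~p)) | q)) = {t0, t1, t2, t4, t5, t6}
t5 ∈ Sat(AF ((EF (AF ~p)) | q)) = {t0, t1, t2, t4, t5, t6}, so the formula holds at t5.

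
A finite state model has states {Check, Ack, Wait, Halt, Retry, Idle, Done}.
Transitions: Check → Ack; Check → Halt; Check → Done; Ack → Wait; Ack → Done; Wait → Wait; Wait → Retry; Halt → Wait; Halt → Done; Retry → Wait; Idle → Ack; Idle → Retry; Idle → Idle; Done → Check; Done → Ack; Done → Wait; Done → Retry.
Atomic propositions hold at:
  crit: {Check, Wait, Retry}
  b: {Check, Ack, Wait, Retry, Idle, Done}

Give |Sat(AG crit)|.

AG crit: greatest fixpoint, start Z0 = {Check, Wait, Retry}, keep only states in Sat with every successor in Z. Z1 = {Wait, Retry}; fixed.
Sat(AG crit) = {Wait, Retry}
|Sat(AG crit)| = |{Wait, Retry}| = 2.

2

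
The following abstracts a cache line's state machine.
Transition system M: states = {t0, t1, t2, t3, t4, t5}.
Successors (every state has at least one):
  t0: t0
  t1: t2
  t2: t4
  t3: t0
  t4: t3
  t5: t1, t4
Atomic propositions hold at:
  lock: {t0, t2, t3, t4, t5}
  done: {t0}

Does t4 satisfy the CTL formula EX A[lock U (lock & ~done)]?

Sat(~done) = {t1, t2, t3, t4, t5}
Sat(lock & ~done) = {t2, t3, t4, t5}
A[lock U (lock & ~done)]: least fixpoint, start Z0 = Sat((lock & ~done)) = {t2, t3, t4, t5}, add states in Sat(lock) with every successor in Z. Already a fixed point.
Sat(A[lock U (lock & ~done)]) = {t2, t3, t4, t5}
Sat(EX A[lock U (lock & ~done)]) = {s : some successor in {t2, t3, t4, t5}} = {t1, t2, t4, t5}
t4 ∈ Sat(EX A[lock U (lock & ~done)]) = {t1, t2, t4, t5}, so the formula holds at t4.

Yes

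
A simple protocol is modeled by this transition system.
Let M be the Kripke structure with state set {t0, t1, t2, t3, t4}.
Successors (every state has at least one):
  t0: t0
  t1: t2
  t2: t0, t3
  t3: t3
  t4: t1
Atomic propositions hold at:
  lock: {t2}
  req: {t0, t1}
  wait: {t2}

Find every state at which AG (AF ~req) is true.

Sat(~req) = {t2, t3, t4}
AF ~req: least fixpoint, start Z0 = {t2, t3, t4}, add states with every successor in Z. Z1 = {t1, t2, t3, t4}; fixed.
Sat(AF ~req) = {t1, t2, t3, t4}
AG (AF ~req): greatest fixpoint, start Z0 = {t1, t2, t3, t4}, keep only states in Sat with every successor in Z. Z1 = {t1, t3, t4}; Z2 = {t3, t4}; Z3 = {t3}; fixed.
Sat(AG (AF ~req)) = {t3}

{t3}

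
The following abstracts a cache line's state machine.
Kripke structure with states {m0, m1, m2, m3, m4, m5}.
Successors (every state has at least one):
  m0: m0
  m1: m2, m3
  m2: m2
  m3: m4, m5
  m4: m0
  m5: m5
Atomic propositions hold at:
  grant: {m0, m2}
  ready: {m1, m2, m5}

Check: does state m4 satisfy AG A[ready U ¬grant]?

Sat(¬grant) = {m1, m3, m4, m5}
A[ready U ¬grant]: least fixpoint, start Z0 = Sat(¬grant) = {m1, m3, m4, m5}, add states in Sat(ready) with every successor in Z. Already a fixed point.
Sat(A[ready U ¬grant]) = {m1, m3, m4, m5}
AG A[ready U ¬grant]: greatest fixpoint, start Z0 = {m1, m3, m4, m5}, keep only states in Sat with every successor in Z. Z1 = {m3, m5}; Z2 = {m5}; fixed.
Sat(AG A[ready U ¬grant]) = {m5}
m4 ∉ Sat(AG A[ready U ¬grant]) = {m5}, so the formula does not hold at m4.

No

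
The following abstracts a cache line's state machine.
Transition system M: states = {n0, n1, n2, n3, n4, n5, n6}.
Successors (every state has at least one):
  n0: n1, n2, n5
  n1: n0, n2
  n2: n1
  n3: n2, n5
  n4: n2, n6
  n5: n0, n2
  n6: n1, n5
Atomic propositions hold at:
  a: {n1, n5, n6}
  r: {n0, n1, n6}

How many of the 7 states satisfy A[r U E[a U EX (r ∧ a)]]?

6

Sat(r ∧ a) = {n1, n6}
Sat(EX (r ∧ a)) = {s : some successor in {n1, n6}} = {n0, n2, n4, n6}
E[a U EX (r ∧ a)]: least fixpoint, start Z0 = Sat(EX (r ∧ a)) = {n0, n2, n4, n6}, add states in Sat(a) with some successor in Z. Z1 = {n0, n1, n2, n4, n5, n6}; fixed.
Sat(E[a U EX (r ∧ a)]) = {n0, n1, n2, n4, n5, n6}
A[r U E[a U EX (r ∧ a)]]: least fixpoint, start Z0 = Sat(E[a U EX (r ∧ a)]) = {n0, n1, n2, n4, n5, n6}, add states in Sat(r) with every successor in Z. Already a fixed point.
Sat(A[r U E[a U EX (r ∧ a)]]) = {n0, n1, n2, n4, n5, n6}
|Sat(A[r U E[a U EX (r ∧ a)]])| = |{n0, n1, n2, n4, n5, n6}| = 6.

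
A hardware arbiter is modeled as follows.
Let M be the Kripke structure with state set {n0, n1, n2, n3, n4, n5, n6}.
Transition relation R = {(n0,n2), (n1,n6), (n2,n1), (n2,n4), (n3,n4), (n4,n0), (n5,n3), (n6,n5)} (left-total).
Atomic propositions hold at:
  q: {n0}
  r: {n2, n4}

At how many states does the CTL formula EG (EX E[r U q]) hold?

4

E[r U q]: least fixpoint, start Z0 = Sat(q) = {n0}, add states in Sat(r) with some successor in Z. Z1 = {n0, n4}; Z2 = {n0, n2, n4}; fixed.
Sat(E[r U q]) = {n0, n2, n4}
Sat(EX E[r U q]) = {s : some successor in {n0, n2, n4}} = {n0, n2, n3, n4}
EG (EX E[r U q]): greatest fixpoint, start Z0 = {n0, n2, n3, n4}, keep only states in Sat with some successor in Z. Already a fixed point.
Sat(EG (EX E[r U q])) = {n0, n2, n3, n4}
|Sat(EG (EX E[r U q]))| = |{n0, n2, n3, n4}| = 4.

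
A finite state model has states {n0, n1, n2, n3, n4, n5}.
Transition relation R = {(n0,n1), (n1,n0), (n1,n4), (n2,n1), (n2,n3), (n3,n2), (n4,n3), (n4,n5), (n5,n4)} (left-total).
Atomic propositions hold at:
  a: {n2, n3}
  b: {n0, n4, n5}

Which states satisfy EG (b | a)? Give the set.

{n2, n3, n4, n5}

Sat(b | a) = {n0, n2, n3, n4, n5}
EG (b | a): greatest fixpoint, start Z0 = {n0, n2, n3, n4, n5}, keep only states in Sat with some successor in Z. Z1 = {n2, n3, n4, n5}; fixed.
Sat(EG (b | a)) = {n2, n3, n4, n5}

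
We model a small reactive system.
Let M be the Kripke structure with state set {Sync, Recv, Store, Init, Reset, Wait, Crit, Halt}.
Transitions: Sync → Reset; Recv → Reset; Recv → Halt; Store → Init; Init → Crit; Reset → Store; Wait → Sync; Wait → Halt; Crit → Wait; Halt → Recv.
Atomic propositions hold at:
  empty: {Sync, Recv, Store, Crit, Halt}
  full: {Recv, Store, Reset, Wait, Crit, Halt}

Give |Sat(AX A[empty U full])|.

A[empty U full]: least fixpoint, start Z0 = Sat(full) = {Recv, Store, Reset, Wait, Crit, Halt}, add states in Sat(empty) with every successor in Z. Z1 = {Sync, Recv, Store, Reset, Wait, Crit, Halt}; fixed.
Sat(A[empty U full]) = {Sync, Recv, Store, Reset, Wait, Crit, Halt}
Sat(AX A[empty U full]) = {s : every successor in {Sync, Recv, Store, Reset, Wait, Crit, Halt}} = {Sync, Recv, Init, Reset, Wait, Crit, Halt}
|Sat(AX A[empty U full])| = |{Sync, Recv, Init, Reset, Wait, Crit, Halt}| = 7.

7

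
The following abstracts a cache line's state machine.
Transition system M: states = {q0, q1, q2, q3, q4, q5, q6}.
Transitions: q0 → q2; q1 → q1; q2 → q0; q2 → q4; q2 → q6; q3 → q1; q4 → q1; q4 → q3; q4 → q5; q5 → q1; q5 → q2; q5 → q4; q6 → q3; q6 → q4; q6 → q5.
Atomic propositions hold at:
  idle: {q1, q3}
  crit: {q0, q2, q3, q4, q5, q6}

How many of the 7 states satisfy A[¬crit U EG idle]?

Sat(¬crit) = {q1}
EG idle: greatest fixpoint, start Z0 = {q1, q3}, keep only states in Sat with some successor in Z. Already a fixed point.
Sat(EG idle) = {q1, q3}
A[¬crit U EG idle]: least fixpoint, start Z0 = Sat(EG idle) = {q1, q3}, add states in Sat(¬crit) with every successor in Z. Already a fixed point.
Sat(A[¬crit U EG idle]) = {q1, q3}
|Sat(A[¬crit U EG idle])| = |{q1, q3}| = 2.

2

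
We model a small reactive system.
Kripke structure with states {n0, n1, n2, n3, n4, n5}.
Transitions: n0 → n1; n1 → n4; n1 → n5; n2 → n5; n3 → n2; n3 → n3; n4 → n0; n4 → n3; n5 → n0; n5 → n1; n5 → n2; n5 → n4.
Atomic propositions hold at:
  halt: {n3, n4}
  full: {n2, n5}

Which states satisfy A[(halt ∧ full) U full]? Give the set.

{n2, n5}

Sat(halt ∧ full) = ∅
A[(halt ∧ full) U full]: least fixpoint, start Z0 = Sat(full) = {n2, n5}, add states in Sat(halt ∧ full) with every successor in Z. Already a fixed point.
Sat(A[(halt ∧ full) U full]) = {n2, n5}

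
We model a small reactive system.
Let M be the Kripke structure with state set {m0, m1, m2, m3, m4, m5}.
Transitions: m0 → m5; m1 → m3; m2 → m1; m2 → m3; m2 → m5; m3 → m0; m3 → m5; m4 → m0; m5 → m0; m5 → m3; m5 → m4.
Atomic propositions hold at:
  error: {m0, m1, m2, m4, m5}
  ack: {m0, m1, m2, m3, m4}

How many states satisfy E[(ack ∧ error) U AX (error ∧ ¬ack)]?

2

Sat(ack ∧ error) = {m0, m1, m2, m4}
Sat(¬ack) = {m5}
Sat(error ∧ ¬ack) = {m5}
Sat(AX (error ∧ ¬ack)) = {s : every successor in {m5}} = {m0}
E[(ack ∧ error) U AX (error ∧ ¬ack)]: least fixpoint, start Z0 = Sat(AX (error ∧ ¬ack)) = {m0}, add states in Sat(ack ∧ error) with some successor in Z. Z1 = {m0, m4}; fixed.
Sat(E[(ack ∧ error) U AX (error ∧ ¬ack)]) = {m0, m4}
|Sat(E[(ack ∧ error) U AX (error ∧ ¬ack)])| = |{m0, m4}| = 2.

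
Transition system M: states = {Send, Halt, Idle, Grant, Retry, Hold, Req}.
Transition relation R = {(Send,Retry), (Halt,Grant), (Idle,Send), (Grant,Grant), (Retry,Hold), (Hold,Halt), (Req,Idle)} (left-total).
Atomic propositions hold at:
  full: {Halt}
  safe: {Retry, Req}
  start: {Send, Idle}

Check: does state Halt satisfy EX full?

Sat(EX full) = {s : some successor in {Halt}} = {Hold}
Halt ∉ Sat(EX full) = {Hold}, so the formula does not hold at Halt.

No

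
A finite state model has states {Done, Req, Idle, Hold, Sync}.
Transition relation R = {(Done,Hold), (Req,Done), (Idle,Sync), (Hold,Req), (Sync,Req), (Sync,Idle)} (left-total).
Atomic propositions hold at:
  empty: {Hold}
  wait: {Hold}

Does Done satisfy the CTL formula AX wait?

Sat(AX wait) = {s : every successor in {Hold}} = {Done}
Done ∈ Sat(AX wait) = {Done}, so the formula holds at Done.

Yes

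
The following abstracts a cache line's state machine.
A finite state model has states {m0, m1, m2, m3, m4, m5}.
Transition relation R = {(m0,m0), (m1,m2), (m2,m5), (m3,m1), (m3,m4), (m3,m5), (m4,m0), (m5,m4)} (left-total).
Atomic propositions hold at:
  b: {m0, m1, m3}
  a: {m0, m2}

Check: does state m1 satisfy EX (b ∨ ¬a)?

Sat(¬a) = {m1, m3, m4, m5}
Sat(b ∨ ¬a) = {m0, m1, m3, m4, m5}
Sat(EX (b ∨ ¬a)) = {s : some successor in {m0, m1, m3, m4, m5}} = {m0, m2, m3, m4, m5}
m1 ∉ Sat(EX (b ∨ ¬a)) = {m0, m2, m3, m4, m5}, so the formula does not hold at m1.

No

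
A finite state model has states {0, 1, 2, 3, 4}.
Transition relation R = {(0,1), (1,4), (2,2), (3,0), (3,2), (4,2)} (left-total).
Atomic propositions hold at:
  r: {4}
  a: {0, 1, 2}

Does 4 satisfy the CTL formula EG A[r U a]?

Yes

A[r U a]: least fixpoint, start Z0 = Sat(a) = {0, 1, 2}, add states in Sat(r) with every successor in Z. Z1 = {0, 1, 2, 4}; fixed.
Sat(A[r U a]) = {0, 1, 2, 4}
EG A[r U a]: greatest fixpoint, start Z0 = {0, 1, 2, 4}, keep only states in Sat with some successor in Z. Already a fixed point.
Sat(EG A[r U a]) = {0, 1, 2, 4}
4 ∈ Sat(EG A[r U a]) = {0, 1, 2, 4}, so the formula holds at 4.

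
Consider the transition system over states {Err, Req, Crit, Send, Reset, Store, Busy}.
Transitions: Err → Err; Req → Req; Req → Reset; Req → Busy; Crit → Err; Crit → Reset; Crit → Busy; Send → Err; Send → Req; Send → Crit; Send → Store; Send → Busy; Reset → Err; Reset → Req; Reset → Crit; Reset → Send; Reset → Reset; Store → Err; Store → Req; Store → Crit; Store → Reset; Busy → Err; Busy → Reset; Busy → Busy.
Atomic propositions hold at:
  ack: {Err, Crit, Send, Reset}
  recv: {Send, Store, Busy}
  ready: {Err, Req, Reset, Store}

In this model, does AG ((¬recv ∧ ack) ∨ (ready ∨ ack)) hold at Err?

Yes

Sat(¬recv) = {Err, Req, Crit, Reset}
Sat(¬recv ∧ ack) = {Err, Crit, Reset}
Sat(ready ∨ ack) = {Err, Req, Crit, Send, Reset, Store}
Sat((¬recv ∧ ack) ∨ (ready ∨ ack)) = {Err, Req, Crit, Send, Reset, Store}
AG ((¬recv ∧ ack) ∨ (ready ∨ ack)): greatest fixpoint, start Z0 = {Err, Req, Crit, Send, Reset, Store}, keep only states in Sat with every successor in Z. Z1 = {Err, Reset, Store}; Z2 = {Err}; fixed.
Sat(AG ((¬recv ∧ ack) ∨ (ready ∨ ack))) = {Err}
Err ∈ Sat(AG ((¬recv ∧ ack) ∨ (ready ∨ ack))) = {Err}, so the formula holds at Err.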